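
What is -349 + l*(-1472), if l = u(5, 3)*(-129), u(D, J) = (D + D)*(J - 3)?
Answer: -349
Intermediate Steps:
u(D, J) = 2*D*(-3 + J) (u(D, J) = (2*D)*(-3 + J) = 2*D*(-3 + J))
l = 0 (l = (2*5*(-3 + 3))*(-129) = (2*5*0)*(-129) = 0*(-129) = 0)
-349 + l*(-1472) = -349 + 0*(-1472) = -349 + 0 = -349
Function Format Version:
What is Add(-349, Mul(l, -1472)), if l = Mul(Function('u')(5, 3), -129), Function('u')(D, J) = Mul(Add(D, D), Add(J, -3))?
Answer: -349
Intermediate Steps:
Function('u')(D, J) = Mul(2, D, Add(-3, J)) (Function('u')(D, J) = Mul(Mul(2, D), Add(-3, J)) = Mul(2, D, Add(-3, J)))
l = 0 (l = Mul(Mul(2, 5, Add(-3, 3)), -129) = Mul(Mul(2, 5, 0), -129) = Mul(0, -129) = 0)
Add(-349, Mul(l, -1472)) = Add(-349, Mul(0, -1472)) = Add(-349, 0) = -349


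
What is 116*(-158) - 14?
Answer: -18342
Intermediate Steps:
116*(-158) - 14 = -18328 - 14 = -18342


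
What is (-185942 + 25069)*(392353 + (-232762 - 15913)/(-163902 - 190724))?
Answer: -22383679977529069/354626 ≈ -6.3119e+10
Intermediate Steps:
(-185942 + 25069)*(392353 + (-232762 - 15913)/(-163902 - 190724)) = -160873*(392353 - 248675/(-354626)) = -160873*(392353 - 248675*(-1/354626)) = -160873*(392353 + 248675/354626) = -160873*139138823653/354626 = -22383679977529069/354626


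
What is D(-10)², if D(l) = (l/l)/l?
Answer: 1/100 ≈ 0.010000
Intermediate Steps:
D(l) = 1/l
D(-10)² = (1/(-10))² = (-⅒)² = 1/100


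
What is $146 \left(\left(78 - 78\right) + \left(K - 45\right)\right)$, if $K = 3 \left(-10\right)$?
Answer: $-10950$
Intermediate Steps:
$K = -30$
$146 \left(\left(78 - 78\right) + \left(K - 45\right)\right) = 146 \left(\left(78 - 78\right) - 75\right) = 146 \left(0 - 75\right) = 146 \left(-75\right) = -10950$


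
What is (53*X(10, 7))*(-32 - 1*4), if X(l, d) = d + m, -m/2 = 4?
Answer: 1908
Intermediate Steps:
m = -8 (m = -2*4 = -8)
X(l, d) = -8 + d (X(l, d) = d - 8 = -8 + d)
(53*X(10, 7))*(-32 - 1*4) = (53*(-8 + 7))*(-32 - 1*4) = (53*(-1))*(-32 - 4) = -53*(-36) = 1908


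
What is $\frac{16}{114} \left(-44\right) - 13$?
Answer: $- \frac{1093}{57} \approx -19.175$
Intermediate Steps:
$\frac{16}{114} \left(-44\right) - 13 = 16 \cdot \frac{1}{114} \left(-44\right) - 13 = \frac{8}{57} \left(-44\right) - 13 = - \frac{352}{57} - 13 = - \frac{1093}{57}$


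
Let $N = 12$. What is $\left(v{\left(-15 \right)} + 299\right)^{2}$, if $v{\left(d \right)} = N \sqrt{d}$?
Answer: $87241 + 7176 i \sqrt{15} \approx 87241.0 + 27793.0 i$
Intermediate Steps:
$v{\left(d \right)} = 12 \sqrt{d}$
$\left(v{\left(-15 \right)} + 299\right)^{2} = \left(12 \sqrt{-15} + 299\right)^{2} = \left(12 i \sqrt{15} + 299\right)^{2} = \left(299 + 12 i \sqrt{15}\right)^{2}$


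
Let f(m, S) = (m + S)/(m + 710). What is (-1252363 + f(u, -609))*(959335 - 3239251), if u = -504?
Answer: 294095360248578/103 ≈ 2.8553e+12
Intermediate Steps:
f(m, S) = (S + m)/(710 + m)
(-1252363 + f(u, -609))*(959335 - 3239251) = (-1252363 + (-609 - 504)/(710 - 504))*(959335 - 3239251) = (-1252363 - 1113/206)*(-2279916) = -257987891/206*(-2279916) = 294095360248578/103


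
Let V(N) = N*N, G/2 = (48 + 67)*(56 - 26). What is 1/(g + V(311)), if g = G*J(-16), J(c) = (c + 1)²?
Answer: 1/1649221 ≈ 6.0635e-7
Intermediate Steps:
J(c) = (1 + c)²
G = 6900 (G = 2*((48 + 67)*(56 - 26)) = 2*(115*30) = 2*3450 = 6900)
g = 1552500 (g = 6900*(1 - 16)² = 6900*(-15)² = 6900*225 = 1552500)
V(N) = N²
1/(g + V(311)) = 1/(1552500 + 311²) = 1/(1552500 + 96721) = 1/1649221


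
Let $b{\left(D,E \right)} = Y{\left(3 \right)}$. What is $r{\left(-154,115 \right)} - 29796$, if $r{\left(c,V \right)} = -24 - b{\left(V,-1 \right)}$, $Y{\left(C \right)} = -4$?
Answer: $-29816$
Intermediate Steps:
$b{\left(D,E \right)} = -4$
$r{\left(c,V \right)} = -20$ ($r{\left(c,V \right)} = -24 - -4 = -24 + 4 = -20$)
$r{\left(-154,115 \right)} - 29796 = -20 - 29796 = -29816$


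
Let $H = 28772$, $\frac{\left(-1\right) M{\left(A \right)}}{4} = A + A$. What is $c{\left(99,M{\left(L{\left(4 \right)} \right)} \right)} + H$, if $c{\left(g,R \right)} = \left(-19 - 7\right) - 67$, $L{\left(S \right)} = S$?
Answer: $28679$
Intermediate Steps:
$M{\left(A \right)} = - 8 A$ ($M{\left(A \right)} = - 4 \left(A + A\right) = - 4 \cdot 2 A = - 8 A$)
$c{\left(g,R \right)} = -93$ ($c{\left(g,R \right)} = -26 - 67 = -93$)
$c{\left(99,M{\left(L{\left(4 \right)} \right)} \right)} + H = -93 + 28772 = 28679$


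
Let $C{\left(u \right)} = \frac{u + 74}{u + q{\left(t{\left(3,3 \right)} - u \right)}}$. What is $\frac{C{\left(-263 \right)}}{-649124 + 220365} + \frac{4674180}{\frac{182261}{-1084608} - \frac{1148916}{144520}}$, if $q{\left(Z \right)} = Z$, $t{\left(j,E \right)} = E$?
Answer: $- \frac{39267156325120294045797}{68197540695928979} \approx -5.7579 \cdot 10^{5}$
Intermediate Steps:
$C{\left(u \right)} = \frac{74}{3} + \frac{u}{3}$ ($C{\left(u \right)} = \frac{u + 74}{u - \left(-3 + u\right)} = \frac{74 + u}{3} = \left(74 + u\right) \frac{1}{3} = \frac{74}{3} + \frac{u}{3}$)
$\frac{C{\left(-263 \right)}}{-649124 + 220365} + \frac{4674180}{\frac{182261}{-1084608} - \frac{1148916}{144520}} = \frac{\frac{74}{3} + \frac{1}{3} \left(-263\right)}{-649124 + 220365} + \frac{4674180}{\frac{182261}{-1084608} - \frac{1148916}{144520}} = \frac{\frac{74}{3} - \frac{263}{3}}{-428759} + \frac{4674180}{182261 \left(- \frac{1}{1084608}\right) - \frac{287229}{36130}} = \left(-63\right) \left(- \frac{1}{428759}\right) + \frac{4674180}{- \frac{182261}{1084608} - \frac{287229}{36130}} = \frac{63}{428759} + \frac{4674180}{- \frac{159057980581}{19593443520}} = \frac{63}{428759} + 4674180 \left(- \frac{19593443520}{159057980581}\right) = \frac{63}{428759} - \frac{91583281832313600}{159057980581} = - \frac{39267156325120294045797}{68197540695928979}$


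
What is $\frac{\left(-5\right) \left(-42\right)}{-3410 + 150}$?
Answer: $- \frac{21}{326} \approx -0.064417$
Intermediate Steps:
$\frac{\left(-5\right) \left(-42\right)}{-3410 + 150} = \frac{210}{-3260} = 210 \left(- \frac{1}{3260}\right) = - \frac{21}{326}$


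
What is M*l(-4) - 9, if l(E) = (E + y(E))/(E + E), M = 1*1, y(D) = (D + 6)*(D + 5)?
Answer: -35/4 ≈ -8.7500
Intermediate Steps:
y(D) = (5 + D)*(6 + D) (y(D) = (6 + D)*(5 + D) = (5 + D)*(6 + D))
M = 1
l(E) = (30 + E² + 12*E)/(2*E) (l(E) = (E + (30 + E² + 11*E))/(E + E) = (30 + E² + 12*E)/((2*E)) = (30 + E² + 12*E)*(1/(2*E)) = (30 + E² + 12*E)/(2*E))
M*l(-4) - 9 = 1*(6 + (½)*(-4) + 15/(-4)) - 9 = 1*(6 - 2 + 15*(-¼)) - 9 = 1*(6 - 2 - 15/4) - 9 = 1*(¼) - 9 = ¼ - 9 = -35/4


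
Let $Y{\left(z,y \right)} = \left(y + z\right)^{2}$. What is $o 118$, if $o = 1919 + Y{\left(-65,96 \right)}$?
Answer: $339840$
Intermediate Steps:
$o = 2880$ ($o = 1919 + \left(96 - 65\right)^{2} = 1919 + 31^{2} = 1919 + 961 = 2880$)
$o 118 = 2880 \cdot 118 = 339840$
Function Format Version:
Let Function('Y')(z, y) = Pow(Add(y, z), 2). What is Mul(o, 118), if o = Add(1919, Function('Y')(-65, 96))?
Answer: 339840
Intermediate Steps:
o = 2880 (o = Add(1919, Pow(Add(96, -65), 2)) = Add(1919, Pow(31, 2)) = Add(1919, 961) = 2880)
Mul(o, 118) = Mul(2880, 118) = 339840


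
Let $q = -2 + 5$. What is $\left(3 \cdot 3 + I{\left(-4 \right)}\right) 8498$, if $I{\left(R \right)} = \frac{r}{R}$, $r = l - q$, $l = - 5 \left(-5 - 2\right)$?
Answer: $8498$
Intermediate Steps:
$l = 35$ ($l = \left(-5\right) \left(-7\right) = 35$)
$q = 3$
$r = 32$ ($r = 35 - 3 = 32$)
$I{\left(R \right)} = \frac{32}{R}$
$\left(3 \cdot 3 + I{\left(-4 \right)}\right) 8498 = \left(3 \cdot 3 + \frac{32}{-4}\right) 8498 = \left(9 + 32 \left(- \frac{1}{4}\right)\right) 8498 = \left(9 - 8\right) 8498 = 1 \cdot 8498 = 8498$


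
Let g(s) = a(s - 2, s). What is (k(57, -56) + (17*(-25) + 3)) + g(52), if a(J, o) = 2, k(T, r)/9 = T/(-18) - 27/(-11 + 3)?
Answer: -3345/8 ≈ -418.13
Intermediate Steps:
k(T, r) = 243/8 - T/2 (k(T, r) = 9*(T/(-18) - 27/(-11 + 3)) = 9*(T*(-1/18) - 27/(-8)) = 9*(-T/18 - 27*(-⅛)) = 9*(-T/18 + 27/8) = 9*(27/8 - T/18) = 243/8 - T/2)
g(s) = 2
(k(57, -56) + (17*(-25) + 3)) + g(52) = ((243/8 - ½*57) + (17*(-25) + 3)) + 2 = ((243/8 - 57/2) + (-425 + 3)) + 2 = (15/8 - 422) + 2 = -3361/8 + 2 = -3345/8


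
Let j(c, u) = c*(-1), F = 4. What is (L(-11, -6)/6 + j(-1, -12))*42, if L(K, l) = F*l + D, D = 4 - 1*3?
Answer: -119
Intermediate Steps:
j(c, u) = -c
D = 1 (D = 4 - 3 = 1)
L(K, l) = 1 + 4*l (L(K, l) = 4*l + 1 = 1 + 4*l)
(L(-11, -6)/6 + j(-1, -12))*42 = ((1 + 4*(-6))/6 - 1*(-1))*42 = ((1 - 24)*(⅙) + 1)*42 = (-23*⅙ + 1)*42 = (-23/6 + 1)*42 = -17/6*42 = -119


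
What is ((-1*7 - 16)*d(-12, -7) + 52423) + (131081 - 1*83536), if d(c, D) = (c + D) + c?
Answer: 100681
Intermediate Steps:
d(c, D) = D + 2*c (d(c, D) = (D + c) + c = D + 2*c)
((-1*7 - 16)*d(-12, -7) + 52423) + (131081 - 1*83536) = ((-1*7 - 16)*(-7 + 2*(-12)) + 52423) + (131081 - 1*83536) = ((-7 - 16)*(-7 - 24) + 52423) + (131081 - 83536) = (-23*(-31) + 52423) + 47545 = (713 + 52423) + 47545 = 53136 + 47545 = 100681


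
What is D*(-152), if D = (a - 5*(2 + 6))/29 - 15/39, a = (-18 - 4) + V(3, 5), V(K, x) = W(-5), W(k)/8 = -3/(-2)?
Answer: 120840/377 ≈ 320.53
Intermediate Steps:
W(k) = 12 (W(k) = 8*(-3/(-2)) = 8*(-3*(-½)) = 8*(3/2) = 12)
V(K, x) = 12
a = -10 (a = (-18 - 4) + 12 = -22 + 12 = -10)
D = -795/377 (D = (-10 - 5*(2 + 6))/29 - 15/39 = (-10 - 5*8)*(1/29) - 15*1/39 = (-10 - 40)*(1/29) - 5/13 = -50*1/29 - 5/13 = -50/29 - 5/13 = -795/377 ≈ -2.1088)
D*(-152) = -795/377*(-152) = 120840/377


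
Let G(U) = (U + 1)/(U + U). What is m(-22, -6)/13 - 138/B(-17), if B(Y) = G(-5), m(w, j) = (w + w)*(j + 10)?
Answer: -4661/13 ≈ -358.54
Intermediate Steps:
m(w, j) = 2*w*(10 + j) (m(w, j) = (2*w)*(10 + j) = 2*w*(10 + j))
G(U) = (1 + U)/(2*U) (G(U) = (1 + U)/((2*U)) = (1 + U)*(1/(2*U)) = (1 + U)/(2*U))
B(Y) = 2/5 (B(Y) = (1/2)*(1 - 5)/(-5) = (1/2)*(-1/5)*(-4) = 2/5)
m(-22, -6)/13 - 138/B(-17) = (2*(-22)*(10 - 6))/13 - 138/2/5 = (2*(-22)*4)*(1/13) - 138*5/2 = -176*1/13 - 345 = -176/13 - 345 = -4661/13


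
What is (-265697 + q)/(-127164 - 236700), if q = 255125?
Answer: 881/30322 ≈ 0.029055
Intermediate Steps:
(-265697 + q)/(-127164 - 236700) = (-265697 + 255125)/(-127164 - 236700) = -10572/(-363864) = -10572*(-1/363864) = 881/30322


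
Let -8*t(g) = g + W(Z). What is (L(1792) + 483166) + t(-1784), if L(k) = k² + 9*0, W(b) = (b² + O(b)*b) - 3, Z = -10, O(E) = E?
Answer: 29557027/8 ≈ 3.6946e+6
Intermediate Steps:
W(b) = -3 + 2*b² (W(b) = (b² + b*b) - 3 = (b² + b²) - 3 = 2*b² - 3 = -3 + 2*b²)
L(k) = k² (L(k) = k² + 0 = k²)
t(g) = -197/8 - g/8 (t(g) = -(g + (-3 + 2*(-10)²))/8 = -(g + (-3 + 2*100))/8 = -(g + (-3 + 200))/8 = -(g + 197)/8 = -(197 + g)/8 = -197/8 - g/8)
(L(1792) + 483166) + t(-1784) = (1792² + 483166) + (-197/8 - ⅛*(-1784)) = (3211264 + 483166) + (-197/8 + 223) = 3694430 + 1587/8 = 29557027/8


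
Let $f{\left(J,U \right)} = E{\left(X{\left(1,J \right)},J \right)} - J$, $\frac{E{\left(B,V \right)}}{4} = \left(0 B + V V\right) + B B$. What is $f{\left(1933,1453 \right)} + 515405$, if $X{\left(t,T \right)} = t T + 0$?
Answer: $30405384$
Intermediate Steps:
$X{\left(t,T \right)} = T t$ ($X{\left(t,T \right)} = T t + 0 = T t$)
$E{\left(B,V \right)} = 4 B^{2} + 4 V^{2}$ ($E{\left(B,V \right)} = 4 \left(\left(0 B + V V\right) + B B\right) = 4 \left(\left(0 + V^{2}\right) + B^{2}\right) = 4 \left(V^{2} + B^{2}\right) = 4 \left(B^{2} + V^{2}\right) = 4 B^{2} + 4 V^{2}$)
$f{\left(J,U \right)} = - J + 8 J^{2}$ ($f{\left(J,U \right)} = \left(4 \left(J 1\right)^{2} + 4 J^{2}\right) - J = \left(4 J^{2} + 4 J^{2}\right) - J = 8 J^{2} - J = - J + 8 J^{2}$)
$f{\left(1933,1453 \right)} + 515405 = 1933 \left(-1 + 8 \cdot 1933\right) + 515405 = 1933 \left(-1 + 15464\right) + 515405 = 1933 \cdot 15463 + 515405 = 29889979 + 515405 = 30405384$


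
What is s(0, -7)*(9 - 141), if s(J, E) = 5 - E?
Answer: -1584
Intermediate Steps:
s(0, -7)*(9 - 141) = (5 - 1*(-7))*(9 - 141) = (5 + 7)*(-132) = 12*(-132) = -1584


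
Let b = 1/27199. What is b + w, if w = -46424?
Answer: -1262686375/27199 ≈ -46424.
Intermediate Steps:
b = 1/27199 ≈ 3.6766e-5
b + w = 1/27199 - 46424 = -1262686375/27199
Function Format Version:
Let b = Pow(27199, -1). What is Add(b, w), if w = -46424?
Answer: Rational(-1262686375, 27199) ≈ -46424.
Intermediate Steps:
b = Rational(1, 27199) ≈ 3.6766e-5
Add(b, w) = Add(Rational(1, 27199), -46424) = Rational(-1262686375, 27199)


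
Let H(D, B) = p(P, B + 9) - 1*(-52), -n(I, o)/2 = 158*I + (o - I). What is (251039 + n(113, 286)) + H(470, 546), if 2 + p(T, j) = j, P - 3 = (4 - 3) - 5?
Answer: 215590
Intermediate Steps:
P = -1 (P = 3 + ((4 - 3) - 5) = 3 + (1 - 5) = 3 - 4 = -1)
p(T, j) = -2 + j
n(I, o) = -314*I - 2*o (n(I, o) = -2*(158*I + (o - I)) = -2*(o + 157*I) = -314*I - 2*o)
H(D, B) = 59 + B (H(D, B) = (-2 + (B + 9)) - 1*(-52) = (-2 + (9 + B)) + 52 = (7 + B) + 52 = 59 + B)
(251039 + n(113, 286)) + H(470, 546) = (251039 + (-314*113 - 2*286)) + (59 + 546) = (251039 + (-35482 - 572)) + 605 = (251039 - 36054) + 605 = 214985 + 605 = 215590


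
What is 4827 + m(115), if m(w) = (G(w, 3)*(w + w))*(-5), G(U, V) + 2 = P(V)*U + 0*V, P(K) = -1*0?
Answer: 7127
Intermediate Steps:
P(K) = 0
G(U, V) = -2 (G(U, V) = -2 + (0*U + 0*V) = -2 + (0 + 0) = -2 + 0 = -2)
m(w) = 20*w (m(w) = -2*(w + w)*(-5) = -4*w*(-5) = 20*w)
4827 + m(115) = 4827 + 20*115 = 4827 + 2300 = 7127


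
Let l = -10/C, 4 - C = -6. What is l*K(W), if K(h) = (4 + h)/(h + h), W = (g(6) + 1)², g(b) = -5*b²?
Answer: -32045/64082 ≈ -0.50006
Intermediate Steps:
C = 10 (C = 4 - 1*(-6) = 4 + 6 = 10)
l = -1 (l = -10/10 = -10*⅒ = -1)
W = 32041 (W = (-5*6² + 1)² = (-5*36 + 1)² = (-180 + 1)² = (-179)² = 32041)
K(h) = (4 + h)/(2*h) (K(h) = (4 + h)/((2*h)) = (4 + h)*(1/(2*h)) = (4 + h)/(2*h))
l*K(W) = -(4 + 32041)/(2*32041) = -32045/(2*32041) = -1*32045/64082 = -32045/64082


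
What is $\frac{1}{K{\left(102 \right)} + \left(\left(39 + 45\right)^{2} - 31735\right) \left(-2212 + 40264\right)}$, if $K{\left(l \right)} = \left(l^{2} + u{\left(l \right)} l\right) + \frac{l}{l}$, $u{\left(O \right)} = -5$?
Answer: $- \frac{1}{939075413} \approx -1.0649 \cdot 10^{-9}$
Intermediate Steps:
$K{\left(l \right)} = 1 + l^{2} - 5 l$ ($K{\left(l \right)} = \left(l^{2} - 5 l\right) + \frac{l}{l} = \left(l^{2} - 5 l\right) + 1 = 1 + l^{2} - 5 l$)
$\frac{1}{K{\left(102 \right)} + \left(\left(39 + 45\right)^{2} - 31735\right) \left(-2212 + 40264\right)} = \frac{1}{\left(1 + 102^{2} - 510\right) + \left(\left(39 + 45\right)^{2} - 31735\right) \left(-2212 + 40264\right)} = \frac{1}{\left(1 + 10404 - 510\right) + \left(84^{2} - 31735\right) 38052} = \frac{1}{9895 + \left(7056 - 31735\right) 38052} = \frac{1}{9895 - 939085308} = \frac{1}{-939075413} = - \frac{1}{939075413}$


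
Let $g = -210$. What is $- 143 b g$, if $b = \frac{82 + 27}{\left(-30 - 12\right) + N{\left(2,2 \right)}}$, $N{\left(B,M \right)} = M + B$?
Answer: $- \frac{1636635}{19} \approx -86139.0$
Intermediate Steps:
$N{\left(B,M \right)} = B + M$
$b = - \frac{109}{38}$ ($b = \frac{82 + 27}{\left(-30 - 12\right) + \left(2 + 2\right)} = \frac{109}{-42 + 4} = \frac{109}{-38} = 109 \left(- \frac{1}{38}\right) = - \frac{109}{38} \approx -2.8684$)
$- 143 b g = \left(-143\right) \left(- \frac{109}{38}\right) \left(-210\right) = \frac{15587}{38} \left(-210\right) = - \frac{1636635}{19}$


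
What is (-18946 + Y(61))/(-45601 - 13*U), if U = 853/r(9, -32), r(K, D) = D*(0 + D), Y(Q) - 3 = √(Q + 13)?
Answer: 19397632/46706513 - 1024*√74/46706513 ≈ 0.41512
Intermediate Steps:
Y(Q) = 3 + √(13 + Q) (Y(Q) = 3 + √(Q + 13) = 3 + √(13 + Q))
r(K, D) = D² (r(K, D) = D*D = D²)
U = 853/1024 (U = 853/((-32)²) = 853/1024 ≈ 0.83301)
(-18946 + Y(61))/(-45601 - 13*U) = (-18946 + (3 + √(13 + 61)))/(-45601 - 13*853/1024) = (-18946 + (3 + √74))/(-45601 - 11089/1024) = (-18943 + √74)/(-46706513/1024) = (-18943 + √74)*(-1024/46706513) = 19397632/46706513 - 1024*√74/46706513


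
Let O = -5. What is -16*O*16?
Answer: 1280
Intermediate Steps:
-16*O*16 = -16*(-5)*16 = 80*16 = 1280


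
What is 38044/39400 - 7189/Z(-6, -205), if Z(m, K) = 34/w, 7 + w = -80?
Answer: 1540234231/83725 ≈ 18396.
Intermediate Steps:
w = -87 (w = -7 - 80 = -87)
Z(m, K) = -34/87 (Z(m, K) = 34/(-87) = 34*(-1/87) = -34/87)
38044/39400 - 7189/Z(-6, -205) = 38044/39400 - 7189/(-34/87) = 38044*(1/39400) - 7189*(-87/34) = 9511/9850 + 625443/34 = 1540234231/83725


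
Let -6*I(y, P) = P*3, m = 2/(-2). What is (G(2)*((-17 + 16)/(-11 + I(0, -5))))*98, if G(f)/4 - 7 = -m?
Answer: 6272/17 ≈ 368.94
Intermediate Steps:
m = -1 (m = 2*(-½) = -1)
G(f) = 32 (G(f) = 28 + 4*(-1*(-1)) = 28 + 4*1 = 28 + 4 = 32)
I(y, P) = -P/2 (I(y, P) = -P*3/6 = -P/2)
(G(2)*((-17 + 16)/(-11 + I(0, -5))))*98 = (32*((-17 + 16)/(-11 - ½*(-5))))*98 = (32*(-1/(-11 + 5/2)))*98 = (32*(-1/(-17/2)))*98 = (32*(-1*(-2/17)))*98 = (32*(2/17))*98 = (64/17)*98 = 6272/17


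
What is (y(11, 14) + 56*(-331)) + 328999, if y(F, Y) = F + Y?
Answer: 310488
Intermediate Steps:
(y(11, 14) + 56*(-331)) + 328999 = ((11 + 14) + 56*(-331)) + 328999 = (25 - 18536) + 328999 = -18511 + 328999 = 310488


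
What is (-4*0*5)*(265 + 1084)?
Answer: 0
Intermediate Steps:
(-4*0*5)*(265 + 1084) = (0*5)*1349 = 0*1349 = 0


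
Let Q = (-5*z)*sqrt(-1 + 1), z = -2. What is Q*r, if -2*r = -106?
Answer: 0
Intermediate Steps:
r = 53 (r = -1/2*(-106) = 53)
Q = 0 (Q = (-5*(-2))*sqrt(-1 + 1) = 10*sqrt(0) = 10*0 = 0)
Q*r = 0*53 = 0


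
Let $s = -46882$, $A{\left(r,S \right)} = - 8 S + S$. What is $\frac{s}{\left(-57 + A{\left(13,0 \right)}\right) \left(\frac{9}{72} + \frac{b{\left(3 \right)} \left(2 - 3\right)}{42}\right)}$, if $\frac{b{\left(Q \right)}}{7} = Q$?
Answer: $- \frac{375056}{171} \approx -2193.3$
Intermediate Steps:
$A{\left(r,S \right)} = - 7 S$
$b{\left(Q \right)} = 7 Q$
$\frac{s}{\left(-57 + A{\left(13,0 \right)}\right) \left(\frac{9}{72} + \frac{b{\left(3 \right)} \left(2 - 3\right)}{42}\right)} = - \frac{46882}{\left(-57 - 0\right) \left(\frac{9}{72} + \frac{7 \cdot 3 \left(2 - 3\right)}{42}\right)} = - \frac{46882}{\left(-57 + 0\right) \left(9 \cdot \frac{1}{72} + 21 \left(-1\right) \frac{1}{42}\right)} = - \frac{46882}{\left(-57\right) \left(\frac{1}{8} - \frac{1}{2}\right)} = - \frac{46882}{\left(-57\right) \left(- \frac{3}{8}\right)} = - \frac{46882}{\frac{171}{8}} = \left(-46882\right) \frac{8}{171} = - \frac{375056}{171}$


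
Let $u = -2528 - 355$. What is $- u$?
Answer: $2883$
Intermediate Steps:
$u = -2883$
$- u = \left(-1\right) \left(-2883\right) = 2883$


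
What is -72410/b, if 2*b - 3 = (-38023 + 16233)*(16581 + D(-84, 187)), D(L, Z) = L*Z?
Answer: 144820/19022667 ≈ 0.0076130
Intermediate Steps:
b = -19022667/2 (b = 3/2 + ((-38023 + 16233)*(16581 - 84*187))/2 = 3/2 + (-21790*(16581 - 15708))/2 = 3/2 + (-21790*873)/2 = 3/2 + (1/2)*(-19022670) = 3/2 - 9511335 = -19022667/2 ≈ -9.5113e+6)
-72410/b = -72410/(-19022667/2) = -72410*(-2/19022667) = 144820/19022667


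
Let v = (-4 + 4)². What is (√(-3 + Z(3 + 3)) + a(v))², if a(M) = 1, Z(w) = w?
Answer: (1 + √3)² ≈ 7.4641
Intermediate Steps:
v = 0 (v = 0² = 0)
(√(-3 + Z(3 + 3)) + a(v))² = (√(-3 + (3 + 3)) + 1)² = (√(-3 + 6) + 1)² = (√3 + 1)² = (1 + √3)²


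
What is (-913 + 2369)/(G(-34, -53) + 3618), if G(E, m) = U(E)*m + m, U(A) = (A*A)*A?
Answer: 1456/2086677 ≈ 0.00069776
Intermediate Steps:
U(A) = A³ (U(A) = A²*A = A³)
G(E, m) = m + m*E³ (G(E, m) = E³*m + m = m*E³ + m = m + m*E³)
(-913 + 2369)/(G(-34, -53) + 3618) = (-913 + 2369)/(-53*(1 + (-34)³) + 3618) = 1456/(-53*(1 - 39304) + 3618) = 1456/(-53*(-39303) + 3618) = 1456/(2083059 + 3618) = 1456/2086677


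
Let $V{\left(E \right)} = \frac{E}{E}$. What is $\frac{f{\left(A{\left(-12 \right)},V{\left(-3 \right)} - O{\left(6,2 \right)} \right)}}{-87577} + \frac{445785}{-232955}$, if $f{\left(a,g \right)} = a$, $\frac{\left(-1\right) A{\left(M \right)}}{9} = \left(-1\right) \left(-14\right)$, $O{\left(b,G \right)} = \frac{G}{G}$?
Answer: $- \frac{1114604589}{582900001} \approx -1.9122$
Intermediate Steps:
$O{\left(b,G \right)} = 1$
$V{\left(E \right)} = 1$
$A{\left(M \right)} = -126$ ($A{\left(M \right)} = - 9 \left(\left(-1\right) \left(-14\right)\right) = \left(-9\right) 14 = -126$)
$\frac{f{\left(A{\left(-12 \right)},V{\left(-3 \right)} - O{\left(6,2 \right)} \right)}}{-87577} + \frac{445785}{-232955} = - \frac{126}{-87577} + \frac{445785}{-232955} = \left(-126\right) \left(- \frac{1}{87577}\right) + 445785 \left(- \frac{1}{232955}\right) = \frac{18}{12511} - \frac{89157}{46591} = - \frac{1114604589}{582900001}$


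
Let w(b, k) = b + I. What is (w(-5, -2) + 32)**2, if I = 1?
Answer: 784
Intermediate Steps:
w(b, k) = 1 + b (w(b, k) = b + 1 = 1 + b)
(w(-5, -2) + 32)**2 = ((1 - 5) + 32)**2 = (-4 + 32)**2 = 28**2 = 784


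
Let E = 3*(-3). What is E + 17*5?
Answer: 76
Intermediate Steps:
E = -9
E + 17*5 = -9 + 17*5 = -9 + 85 = 76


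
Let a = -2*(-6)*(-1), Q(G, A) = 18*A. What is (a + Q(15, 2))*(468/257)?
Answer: 11232/257 ≈ 43.704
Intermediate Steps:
a = -12 (a = 12*(-1) = -12)
(a + Q(15, 2))*(468/257) = (-12 + 18*2)*(468/257) = (-12 + 36)*(468*(1/257)) = 24*(468/257) = 11232/257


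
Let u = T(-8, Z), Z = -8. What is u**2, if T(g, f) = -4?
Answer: 16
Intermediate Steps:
u = -4
u**2 = (-4)**2 = 16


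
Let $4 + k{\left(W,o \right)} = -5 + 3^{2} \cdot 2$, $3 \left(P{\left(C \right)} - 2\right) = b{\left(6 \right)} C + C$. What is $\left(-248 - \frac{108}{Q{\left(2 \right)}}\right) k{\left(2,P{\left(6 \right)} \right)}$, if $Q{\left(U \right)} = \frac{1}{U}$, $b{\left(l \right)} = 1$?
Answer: $-4176$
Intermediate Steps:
$P{\left(C \right)} = 2 + \frac{2 C}{3}$ ($P{\left(C \right)} = 2 + \frac{1 C + C}{3} = 2 + \frac{C + C}{3} = 2 + \frac{2 C}{3}$)
$k{\left(W,o \right)} = 9$ ($k{\left(W,o \right)} = -4 - \left(5 - 3^{2} \cdot 2\right) = -4 + \left(-5 + 9 \cdot 2\right) = -4 + \left(-5 + 18\right) = -4 + 13 = 9$)
$\left(-248 - \frac{108}{Q{\left(2 \right)}}\right) k{\left(2,P{\left(6 \right)} \right)} = \left(-248 - \frac{108}{\frac{1}{2}}\right) 9 = \left(-248 - 108 \frac{1}{\frac{1}{2}}\right) 9 = \left(-248 - 216\right) 9 = \left(-464\right) 9 = -4176$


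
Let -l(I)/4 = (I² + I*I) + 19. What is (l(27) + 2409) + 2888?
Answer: -611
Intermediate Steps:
l(I) = -76 - 8*I² (l(I) = -4*((I² + I*I) + 19) = -4*((I² + I²) + 19) = -4*(2*I² + 19) = -4*(19 + 2*I²) = -76 - 8*I²)
(l(27) + 2409) + 2888 = ((-76 - 8*27²) + 2409) + 2888 = ((-76 - 8*729) + 2409) + 2888 = ((-76 - 5832) + 2409) + 2888 = (-5908 + 2409) + 2888 = -3499 + 2888 = -611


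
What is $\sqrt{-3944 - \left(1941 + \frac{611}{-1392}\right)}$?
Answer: $\frac{i \sqrt{712643883}}{348} \approx 76.711 i$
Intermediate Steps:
$\sqrt{-3944 - \left(1941 + \frac{611}{-1392}\right)} = \sqrt{-3944 - \frac{2701261}{1392}} = \sqrt{- \frac{8191309}{1392}} = \frac{i \sqrt{712643883}}{348}$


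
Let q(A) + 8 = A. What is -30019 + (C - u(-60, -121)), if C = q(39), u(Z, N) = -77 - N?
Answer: -30032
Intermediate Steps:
q(A) = -8 + A
C = 31 (C = -8 + 39 = 31)
-30019 + (C - u(-60, -121)) = -30019 + (31 - (-77 - 1*(-121))) = -30019 + (31 - (-77 + 121)) = -30019 + (31 - 1*44) = -30019 + (31 - 44) = -30019 - 13 = -30032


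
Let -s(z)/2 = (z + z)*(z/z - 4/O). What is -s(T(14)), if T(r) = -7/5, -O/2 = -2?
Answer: 0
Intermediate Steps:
O = 4 (O = -2*(-2) = 4)
T(r) = -7/5 (T(r) = -7*⅕ = -7/5)
s(z) = 0 (s(z) = -2*(z + z)*(z/z - 4/4) = -2*2*z*(1 - 4*¼) = -2*2*z*(1 - 1) = -2*2*z*0 = -2*0 = 0)
-s(T(14)) = -1*0 = 0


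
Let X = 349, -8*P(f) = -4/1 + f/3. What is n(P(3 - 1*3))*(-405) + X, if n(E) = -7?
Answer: 3184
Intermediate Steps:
P(f) = ½ - f/24 (P(f) = -(-4/1 + f/3)/8 = -(-4*1 + f*(⅓))/8 = -(-4 + f/3)/8 = ½ - f/24)
n(P(3 - 1*3))*(-405) + X = -7*(-405) + 349 = 2835 + 349 = 3184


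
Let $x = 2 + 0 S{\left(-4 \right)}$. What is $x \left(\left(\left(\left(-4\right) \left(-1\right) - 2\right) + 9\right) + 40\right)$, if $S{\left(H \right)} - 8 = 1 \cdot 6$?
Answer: $102$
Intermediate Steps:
$S{\left(H \right)} = 14$ ($S{\left(H \right)} = 8 + 1 \cdot 6 = 8 + 6 = 14$)
$x = 2$ ($x = 2 + 0 \cdot 14 = 2 + 0 = 2$)
$x \left(\left(\left(\left(-4\right) \left(-1\right) - 2\right) + 9\right) + 40\right) = 2 \left(\left(\left(\left(-4\right) \left(-1\right) - 2\right) + 9\right) + 40\right) = 2 \left(\left(\left(4 - 2\right) + 9\right) + 40\right) = 2 \left(\left(2 + 9\right) + 40\right) = 2 \left(11 + 40\right) = 2 \cdot 51 = 102$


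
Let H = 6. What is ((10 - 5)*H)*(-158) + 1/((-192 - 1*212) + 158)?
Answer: -1166041/246 ≈ -4740.0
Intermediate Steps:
((10 - 5)*H)*(-158) + 1/((-192 - 1*212) + 158) = ((10 - 5)*6)*(-158) + 1/((-192 - 1*212) + 158) = (5*6)*(-158) + 1/((-192 - 212) + 158) = 30*(-158) + 1/(-404 + 158) = -4740 + 1/(-246) = -4740 - 1/246 = -1166041/246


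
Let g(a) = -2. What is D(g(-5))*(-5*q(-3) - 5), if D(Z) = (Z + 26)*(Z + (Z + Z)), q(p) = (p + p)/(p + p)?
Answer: 1440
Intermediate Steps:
q(p) = 1 (q(p) = (2*p)/((2*p)) = (2*p)*(1/(2*p)) = 1)
D(Z) = 3*Z*(26 + Z) (D(Z) = (26 + Z)*(Z + 2*Z) = (26 + Z)*(3*Z) = 3*Z*(26 + Z))
D(g(-5))*(-5*q(-3) - 5) = (3*(-2)*(26 - 2))*(-5*1 - 5) = (3*(-2)*24)*(-5 - 5) = -144*(-10) = 1440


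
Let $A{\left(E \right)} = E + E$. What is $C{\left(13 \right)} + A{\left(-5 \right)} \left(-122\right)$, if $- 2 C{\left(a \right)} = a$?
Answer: $\frac{2427}{2} \approx 1213.5$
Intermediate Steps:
$A{\left(E \right)} = 2 E$
$C{\left(a \right)} = - \frac{a}{2}$
$C{\left(13 \right)} + A{\left(-5 \right)} \left(-122\right) = \left(- \frac{1}{2}\right) 13 + 2 \left(-5\right) \left(-122\right) = - \frac{13}{2} - -1220 = - \frac{13}{2} + 1220 = \frac{2427}{2}$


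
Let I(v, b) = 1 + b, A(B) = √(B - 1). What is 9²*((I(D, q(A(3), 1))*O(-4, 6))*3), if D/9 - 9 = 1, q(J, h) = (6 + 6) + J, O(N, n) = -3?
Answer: -9477 - 729*√2 ≈ -10508.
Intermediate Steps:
A(B) = √(-1 + B)
q(J, h) = 12 + J
D = 90 (D = 81 + 9*1 = 81 + 9 = 90)
9²*((I(D, q(A(3), 1))*O(-4, 6))*3) = 9²*(((1 + (12 + √(-1 + 3)))*(-3))*3) = 81*(((1 + (12 + √2))*(-3))*3) = 81*(((13 + √2)*(-3))*3) = 81*((-39 - 3*√2)*3) = 81*(-117 - 9*√2) = -9477 - 729*√2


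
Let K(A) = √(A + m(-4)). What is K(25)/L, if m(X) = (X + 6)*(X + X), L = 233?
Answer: 3/233 ≈ 0.012876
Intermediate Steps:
m(X) = 2*X*(6 + X) (m(X) = (6 + X)*(2*X) = 2*X*(6 + X))
K(A) = √(-16 + A) (K(A) = √(A + 2*(-4)*(6 - 4)) = √(A + 2*(-4)*2) = √(A - 16) = √(-16 + A))
K(25)/L = √(-16 + 25)/233 = √9*(1/233) = 3*(1/233) = 3/233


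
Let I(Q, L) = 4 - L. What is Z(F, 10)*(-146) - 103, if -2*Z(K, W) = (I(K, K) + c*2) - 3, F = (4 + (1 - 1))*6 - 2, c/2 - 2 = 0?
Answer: -1052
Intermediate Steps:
c = 4 (c = 4 + 2*0 = 4 + 0 = 4)
F = 22 (F = (4 + 0)*6 - 2 = 4*6 - 2 = 24 - 2 = 22)
Z(K, W) = -9/2 + K/2 (Z(K, W) = -(((4 - K) + 4*2) - 3)/2 = -(((4 - K) + 8) - 3)/2 = -((12 - K) - 3)/2 = -(9 - K)/2 = -9/2 + K/2)
Z(F, 10)*(-146) - 103 = (-9/2 + (½)*22)*(-146) - 103 = (-9/2 + 11)*(-146) - 103 = (13/2)*(-146) - 103 = -949 - 103 = -1052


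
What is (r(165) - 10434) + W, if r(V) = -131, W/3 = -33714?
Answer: -111707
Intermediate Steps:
W = -101142 (W = 3*(-33714) = -101142)
(r(165) - 10434) + W = (-131 - 10434) - 101142 = -10565 - 101142 = -111707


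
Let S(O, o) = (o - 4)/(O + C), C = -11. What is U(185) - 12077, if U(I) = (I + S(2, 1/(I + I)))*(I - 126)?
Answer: -1260733/1110 ≈ -1135.8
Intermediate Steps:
S(O, o) = (-4 + o)/(-11 + O) (S(O, o) = (o - 4)/(O - 11) = (-4 + o)/(-11 + O))
U(I) = (-126 + I)*(4/9 + I - 1/(18*I)) (U(I) = (I + (-4 + 1/(I + I))/(-11 + 2))*(I - 126) = (I + (-4 + 1/(2*I))/(-9))*(-126 + I) = (I - (-4 + 1/(2*I))/9)*(-126 + I) = (I + (4/9 - 1/(18*I)))*(-126 + I) = (4/9 + I - 1/(18*I))*(-126 + I) = (-126 + I)*(4/9 + I - 1/(18*I)))
U(185) - 12077 = (-1009/18 + 185**2 + 7/185 - 1130/9*185) - 12077 = (-1009/18 + 34225 + 7*(1/185) - 209050/9) - 12077 = (-1009/18 + 34225 + 7/185 - 209050/9) - 12077 = 12144737/1110 - 12077 = -1260733/1110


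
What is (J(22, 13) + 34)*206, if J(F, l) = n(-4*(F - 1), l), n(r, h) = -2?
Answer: 6592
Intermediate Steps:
J(F, l) = -2
(J(22, 13) + 34)*206 = (-2 + 34)*206 = 32*206 = 6592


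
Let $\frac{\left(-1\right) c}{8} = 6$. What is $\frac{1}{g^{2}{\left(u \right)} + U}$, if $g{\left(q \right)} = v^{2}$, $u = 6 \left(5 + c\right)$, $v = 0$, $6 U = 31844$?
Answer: $\frac{3}{15922} \approx 0.00018842$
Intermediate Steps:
$U = \frac{15922}{3}$ ($U = \frac{1}{6} \cdot 31844 = \frac{15922}{3} \approx 5307.3$)
$c = -48$ ($c = \left(-8\right) 6 = -48$)
$u = -258$ ($u = 6 \left(5 - 48\right) = 6 \left(-43\right) = -258$)
$g{\left(q \right)} = 0$ ($g{\left(q \right)} = 0^{2} = 0$)
$\frac{1}{g^{2}{\left(u \right)} + U} = \frac{1}{0^{2} + \frac{15922}{3}} = \frac{1}{0 + \frac{15922}{3}} = \frac{1}{\frac{15922}{3}} = \frac{3}{15922}$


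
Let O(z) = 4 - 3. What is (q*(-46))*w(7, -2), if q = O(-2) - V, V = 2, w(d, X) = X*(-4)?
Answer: 368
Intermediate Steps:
w(d, X) = -4*X
O(z) = 1
q = -1 (q = 1 - 1*2 = 1 - 2 = -1)
(q*(-46))*w(7, -2) = (-1*(-46))*(-4*(-2)) = 46*8 = 368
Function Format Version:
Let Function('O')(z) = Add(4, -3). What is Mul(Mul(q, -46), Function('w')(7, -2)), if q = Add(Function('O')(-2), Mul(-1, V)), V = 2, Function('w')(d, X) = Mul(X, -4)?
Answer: 368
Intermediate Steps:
Function('w')(d, X) = Mul(-4, X)
Function('O')(z) = 1
q = -1 (q = Add(1, Mul(-1, 2)) = Add(1, -2) = -1)
Mul(Mul(q, -46), Function('w')(7, -2)) = Mul(Mul(-1, -46), Mul(-4, -2)) = Mul(46, 8) = 368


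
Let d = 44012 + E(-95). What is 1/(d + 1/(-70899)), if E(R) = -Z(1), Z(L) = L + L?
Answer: 70899/3120264989 ≈ 2.2722e-5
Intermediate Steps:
Z(L) = 2*L
E(R) = -2
d = 44010 (d = 44012 - 2 = 44010)
1/(d + 1/(-70899)) = 1/(44010 + 1/(-70899)) = 1/(44010 - 1/70899) = 1/(3120264989/70899) = 70899/3120264989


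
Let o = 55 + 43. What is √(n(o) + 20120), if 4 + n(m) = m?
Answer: 3*√2246 ≈ 142.18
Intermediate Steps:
o = 98
n(m) = -4 + m
√(n(o) + 20120) = √((-4 + 98) + 20120) = √(94 + 20120) = √20214 = 3*√2246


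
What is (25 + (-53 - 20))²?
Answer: 2304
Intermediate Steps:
(25 + (-53 - 20))² = (25 - 73)² = (-48)² = 2304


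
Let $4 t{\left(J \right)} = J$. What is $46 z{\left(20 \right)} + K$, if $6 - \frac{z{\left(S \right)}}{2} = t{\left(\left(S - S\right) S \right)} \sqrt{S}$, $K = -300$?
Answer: $252$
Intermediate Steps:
$t{\left(J \right)} = \frac{J}{4}$
$z{\left(S \right)} = 12$ ($z{\left(S \right)} = 12 - 2 \frac{\left(S - S\right) S}{4} \sqrt{S} = 12 - 2 \frac{0 S}{4} \sqrt{S} = 12 - 2 \cdot \frac{1}{4} \cdot 0 \sqrt{S} = 12 - 2 \cdot 0 \sqrt{S} = 12 - 0 = 12 + 0 = 12$)
$46 z{\left(20 \right)} + K = 46 \cdot 12 - 300 = 552 - 300 = 252$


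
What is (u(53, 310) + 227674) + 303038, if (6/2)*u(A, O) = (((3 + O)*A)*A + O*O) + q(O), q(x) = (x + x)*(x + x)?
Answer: 983951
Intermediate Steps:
q(x) = 4*x² (q(x) = (2*x)*(2*x) = 4*x²)
u(A, O) = 5*O²/3 + A²*(3 + O)/3 (u(A, O) = ((((3 + O)*A)*A + O*O) + 4*O²)/3 = (((A*(3 + O))*A + O²) + 4*O²)/3 = ((A²*(3 + O) + O²) + 4*O²)/3 = ((O² + A²*(3 + O)) + 4*O²)/3 = (5*O² + A²*(3 + O))/3 = 5*O²/3 + A²*(3 + O)/3)
(u(53, 310) + 227674) + 303038 = ((53² + (5/3)*310² + (⅓)*310*53²) + 227674) + 303038 = ((2809 + (5/3)*96100 + (⅓)*310*2809) + 227674) + 303038 = ((2809 + 480500/3 + 870790/3) + 227674) + 303038 = (453239 + 227674) + 303038 = 680913 + 303038 = 983951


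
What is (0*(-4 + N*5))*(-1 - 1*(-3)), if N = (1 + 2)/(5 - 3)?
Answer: 0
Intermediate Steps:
N = 3/2 ≈ 1.5000
(0*(-4 + N*5))*(-1 - 1*(-3)) = (0*(-4 + (3/2)*5))*(-1 - 1*(-3)) = (0*(-4 + 15/2))*(-1 + 3) = (0*(7/2))*2 = 0*2 = 0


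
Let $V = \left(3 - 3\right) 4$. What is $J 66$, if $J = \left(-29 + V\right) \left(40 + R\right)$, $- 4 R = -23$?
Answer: $- \frac{175131}{2} \approx -87566.0$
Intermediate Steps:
$R = \frac{23}{4}$ ($R = \left(- \frac{1}{4}\right) \left(-23\right) = \frac{23}{4} \approx 5.75$)
$V = 0$ ($V = 0 \cdot 4 = 0$)
$J = - \frac{5307}{4}$ ($J = \left(-29 + 0\right) \left(40 + \frac{23}{4}\right) = \left(-29\right) \frac{183}{4} = - \frac{5307}{4} \approx -1326.8$)
$J 66 = \left(- \frac{5307}{4}\right) 66 = - \frac{175131}{2}$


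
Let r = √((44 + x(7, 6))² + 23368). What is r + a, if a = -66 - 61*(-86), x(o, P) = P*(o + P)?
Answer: 5180 + 2*√9563 ≈ 5375.6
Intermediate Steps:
x(o, P) = P*(P + o)
a = 5180 (a = -66 + 5246 = 5180)
r = 2*√9563 (r = √((44 + 6*(6 + 7))² + 23368) = √((44 + 6*13)² + 23368) = √((44 + 78)² + 23368) = √(122² + 23368) = √(14884 + 23368) = √38252 = 2*√9563 ≈ 195.58)
r + a = 2*√9563 + 5180 = 5180 + 2*√9563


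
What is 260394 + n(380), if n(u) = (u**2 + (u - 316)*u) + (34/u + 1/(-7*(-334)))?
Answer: 47655265254/111055 ≈ 4.2911e+5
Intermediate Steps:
n(u) = 1/2338 + u**2 + 34/u + u*(-316 + u) (n(u) = (u**2 + (-316 + u)*u) + (34/u - 1/7*(-1/334)) = (u**2 + u*(-316 + u)) + (34/u + 1/2338) = (u**2 + u*(-316 + u)) + (1/2338 + 34/u) = 1/2338 + u**2 + 34/u + u*(-316 + u))
260394 + n(380) = 260394 + (1/2338 - 316*380 + 2*380**2 + 34/380) = 260394 + (1/2338 - 120080 + 2*144400 + 34*(1/380)) = 260394 + (1/2338 - 120080 + 288800 + 17/190) = 260394 + 18737209584/111055 = 47655265254/111055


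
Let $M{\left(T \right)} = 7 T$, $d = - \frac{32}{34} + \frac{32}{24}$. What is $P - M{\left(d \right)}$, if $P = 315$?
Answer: $\frac{15925}{51} \approx 312.25$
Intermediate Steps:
$d = \frac{20}{51}$ ($d = \left(-32\right) \frac{1}{34} + 32 \cdot \frac{1}{24} = - \frac{16}{17} + \frac{4}{3} = \frac{20}{51} \approx 0.39216$)
$P - M{\left(d \right)} = 315 - 7 \cdot \frac{20}{51} = 315 - \frac{140}{51} = \frac{15925}{51}$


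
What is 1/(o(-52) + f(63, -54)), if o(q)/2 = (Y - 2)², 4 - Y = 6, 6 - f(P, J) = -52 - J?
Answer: 1/36 ≈ 0.027778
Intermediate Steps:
f(P, J) = 58 + J (f(P, J) = 6 - (-52 - J) = 6 + (52 + J) = 58 + J)
Y = -2 (Y = 4 - 1*6 = 4 - 6 = -2)
o(q) = 32 (o(q) = 2*(-2 - 2)² = 2*(-4)² = 2*16 = 32)
1/(o(-52) + f(63, -54)) = 1/(32 + (58 - 54)) = 1/(32 + 4) = 1/36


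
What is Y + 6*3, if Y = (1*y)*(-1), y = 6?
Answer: 12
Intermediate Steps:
Y = -6 (Y = (1*6)*(-1) = 6*(-1) = -6)
Y + 6*3 = -6 + 6*3 = -6 + 18 = 12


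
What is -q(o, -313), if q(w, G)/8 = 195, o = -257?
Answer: -1560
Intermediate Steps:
q(w, G) = 1560 (q(w, G) = 8*195 = 1560)
-q(o, -313) = -1*1560 = -1560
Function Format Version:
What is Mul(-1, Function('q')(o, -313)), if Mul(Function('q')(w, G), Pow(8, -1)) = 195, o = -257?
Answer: -1560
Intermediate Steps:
Function('q')(w, G) = 1560 (Function('q')(w, G) = Mul(8, 195) = 1560)
Mul(-1, Function('q')(o, -313)) = Mul(-1, 1560) = -1560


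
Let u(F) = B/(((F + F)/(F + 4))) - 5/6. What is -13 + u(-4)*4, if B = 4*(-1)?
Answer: -49/3 ≈ -16.333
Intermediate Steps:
B = -4
u(F) = -5/6 - 2*(4 + F)/F (u(F) = -4*(F + 4)/(F + F) - 5/6 = -4*(4 + F)/(2*F) - 5*1/6 = -4*(4 + F)/(2*F) - 5/6 = -2*(4 + F)/F - 5/6 = -5/6 - 2*(4 + F)/F)
-13 + u(-4)*4 = -13 + (-17/6 - 8/(-4))*4 = -13 + (-17/6 - 8*(-1/4))*4 = -13 + (-17/6 + 2)*4 = -13 - 5/6*4 = -13 - 10/3 = -49/3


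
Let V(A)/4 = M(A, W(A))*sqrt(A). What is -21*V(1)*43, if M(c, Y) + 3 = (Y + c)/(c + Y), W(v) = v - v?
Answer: 7224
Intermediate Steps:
W(v) = 0
M(c, Y) = -2 (M(c, Y) = -3 + (Y + c)/(c + Y) = -3 + (Y + c)/(Y + c) = -3 + 1 = -2)
V(A) = -8*sqrt(A) (V(A) = 4*(-2*sqrt(A)) = -8*sqrt(A))
-21*V(1)*43 = -(-168)*sqrt(1)*43 = -(-168)*43 = -21*(-8)*43 = 168*43 = 7224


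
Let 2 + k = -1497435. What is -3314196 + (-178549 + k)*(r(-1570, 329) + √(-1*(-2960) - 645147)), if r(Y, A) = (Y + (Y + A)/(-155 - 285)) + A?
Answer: 455808625287/220 - 1675986*I*√642187 ≈ 2.0719e+9 - 1.3431e+9*I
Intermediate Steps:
k = -1497437 (k = -2 - 1497435 = -1497437)
r(Y, A) = 439*A/440 + 439*Y/440 (r(Y, A) = (Y + (A + Y)/(-440)) + A = (Y + (A + Y)*(-1/440)) + A = (Y + (-A/440 - Y/440)) + A = (-A/440 + 439*Y/440) + A = 439*A/440 + 439*Y/440)
-3314196 + (-178549 + k)*(r(-1570, 329) + √(-1*(-2960) - 645147)) = -3314196 + (-178549 - 1497437)*(((439/440)*329 + (439/440)*(-1570)) + √(-1*(-2960) - 645147)) = -3314196 - 1675986*((144431/440 - 68923/44) + √(2960 - 645147)) = -3314196 - 1675986*(-544799/440 + √(-642187)) = -3314196 - 1675986*(-544799/440 + I*√642187) = -3314196 + (456537748407/220 - 1675986*I*√642187) = 455808625287/220 - 1675986*I*√642187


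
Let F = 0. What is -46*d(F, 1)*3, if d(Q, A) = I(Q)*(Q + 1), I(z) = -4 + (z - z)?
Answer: 552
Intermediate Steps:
I(z) = -4 (I(z) = -4 + 0 = -4)
d(Q, A) = -4 - 4*Q (d(Q, A) = -4*(Q + 1) = -4*(1 + Q) = -4 - 4*Q)
-46*d(F, 1)*3 = -46*(-4 - 4*0)*3 = -46*(-4 + 0)*3 = -46*(-4)*3 = 184*3 = 552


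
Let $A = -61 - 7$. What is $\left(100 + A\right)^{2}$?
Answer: $1024$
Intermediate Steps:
$A = -68$
$\left(100 + A\right)^{2} = \left(100 - 68\right)^{2} = 32^{2} = 1024$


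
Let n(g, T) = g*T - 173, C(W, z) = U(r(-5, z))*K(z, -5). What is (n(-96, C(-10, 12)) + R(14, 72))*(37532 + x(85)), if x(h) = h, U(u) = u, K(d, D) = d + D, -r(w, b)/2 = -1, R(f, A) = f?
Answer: -56538351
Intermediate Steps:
r(w, b) = 2 (r(w, b) = -2*(-1) = 2)
K(d, D) = D + d
C(W, z) = -10 + 2*z (C(W, z) = 2*(-5 + z) = -10 + 2*z)
n(g, T) = -173 + T*g (n(g, T) = T*g - 173 = -173 + T*g)
(n(-96, C(-10, 12)) + R(14, 72))*(37532 + x(85)) = ((-173 + (-10 + 2*12)*(-96)) + 14)*(37532 + 85) = ((-173 + (-10 + 24)*(-96)) + 14)*37617 = ((-173 + 14*(-96)) + 14)*37617 = ((-173 - 1344) + 14)*37617 = (-1517 + 14)*37617 = -1503*37617 = -56538351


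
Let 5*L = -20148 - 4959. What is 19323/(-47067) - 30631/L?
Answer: 2241134608/393903723 ≈ 5.6896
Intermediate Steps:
L = -25107/5 (L = (-20148 - 4959)/5 = (⅕)*(-25107) = -25107/5 ≈ -5021.4)
19323/(-47067) - 30631/L = 19323/(-47067) - 30631/(-25107/5) = 19323*(-1/47067) - 30631*(-5/25107) = -6441/15689 + 153155/25107 = 2241134608/393903723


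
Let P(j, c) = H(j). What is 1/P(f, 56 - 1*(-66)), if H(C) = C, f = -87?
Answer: -1/87 ≈ -0.011494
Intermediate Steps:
P(j, c) = j
1/P(f, 56 - 1*(-66)) = 1/(-87) = -1/87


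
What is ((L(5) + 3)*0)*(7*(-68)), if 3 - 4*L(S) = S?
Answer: 0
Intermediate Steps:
L(S) = 3/4 - S/4
((L(5) + 3)*0)*(7*(-68)) = (((3/4 - 1/4*5) + 3)*0)*(7*(-68)) = (((3/4 - 5/4) + 3)*0)*(-476) = ((-1/2 + 3)*0)*(-476) = ((5/2)*0)*(-476) = 0*(-476) = 0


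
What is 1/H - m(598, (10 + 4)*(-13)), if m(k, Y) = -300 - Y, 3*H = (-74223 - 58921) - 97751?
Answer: 9081869/76965 ≈ 118.00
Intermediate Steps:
H = -76965 (H = ((-74223 - 58921) - 97751)/3 = (-133144 - 97751)/3 = (⅓)*(-230895) = -76965)
1/H - m(598, (10 + 4)*(-13)) = 1/(-76965) - (-300 - (10 + 4)*(-13)) = -1/76965 - (-300 - 14*(-13)) = -1/76965 - (-300 - 1*(-182)) = -1/76965 - (-300 + 182) = -1/76965 - 1*(-118) = -1/76965 + 118 = 9081869/76965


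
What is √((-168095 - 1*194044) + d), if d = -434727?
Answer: I*√796866 ≈ 892.67*I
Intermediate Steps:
√((-168095 - 1*194044) + d) = √((-168095 - 1*194044) - 434727) = √((-168095 - 194044) - 434727) = √(-362139 - 434727) = √(-796866) = I*√796866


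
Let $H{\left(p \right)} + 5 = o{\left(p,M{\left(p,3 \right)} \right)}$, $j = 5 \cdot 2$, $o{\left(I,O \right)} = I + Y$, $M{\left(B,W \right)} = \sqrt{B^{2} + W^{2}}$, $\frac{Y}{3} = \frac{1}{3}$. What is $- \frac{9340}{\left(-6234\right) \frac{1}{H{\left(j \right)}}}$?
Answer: $\frac{9340}{1039} \approx 8.9894$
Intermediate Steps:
$Y = 1$ ($Y = \frac{3}{3} = 3 \cdot \frac{1}{3} = 1$)
$o{\left(I,O \right)} = 1 + I$ ($o{\left(I,O \right)} = I + 1 = 1 + I$)
$j = 10$
$H{\left(p \right)} = -4 + p$ ($H{\left(p \right)} = -5 + \left(1 + p\right) = -4 + p$)
$- \frac{9340}{\left(-6234\right) \frac{1}{H{\left(j \right)}}} = - \frac{9340}{\left(-6234\right) \frac{1}{-4 + 10}} = - \frac{9340}{\left(-6234\right) \frac{1}{6}} = - \frac{9340}{-1039} = \left(-9340\right) \left(- \frac{1}{1039}\right) = \frac{9340}{1039}$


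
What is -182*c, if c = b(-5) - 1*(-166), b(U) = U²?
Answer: -34762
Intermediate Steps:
c = 191 (c = (-5)² - 1*(-166) = 25 + 166 = 191)
-182*c = -182*191 = -34762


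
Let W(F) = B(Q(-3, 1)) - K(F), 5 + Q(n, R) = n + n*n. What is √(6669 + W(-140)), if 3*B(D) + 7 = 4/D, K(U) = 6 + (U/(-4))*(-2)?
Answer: 6*√187 ≈ 82.049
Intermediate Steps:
Q(n, R) = -5 + n + n² (Q(n, R) = -5 + (n + n*n) = -5 + (n + n²) = -5 + n + n²)
K(U) = 6 + U/2 (K(U) = 6 + (U*(-¼))*(-2) = 6 - U/4*(-2) = 6 + U/2)
B(D) = -7/3 + 4/(3*D) (B(D) = -7/3 + (4/D)/3 = -7/3 + 4/(3*D))
W(F) = -7 - F/2 (W(F) = (4 - 7*(-5 - 3 + (-3)²))/(3*(-5 - 3 + (-3)²)) - (6 + F/2) = (4 - 7*(-5 - 3 + 9))/(3*(-5 - 3 + 9)) + (-6 - F/2) = (⅓)*(4 - 7*1)/1 + (-6 - F/2) = (⅓)*1*(4 - 7) + (-6 - F/2) = (⅓)*1*(-3) + (-6 - F/2) = -1 + (-6 - F/2) = -7 - F/2)
√(6669 + W(-140)) = √(6669 + (-7 - ½*(-140))) = √(6669 + (-7 + 70)) = √(6669 + 63) = √6732 = 6*√187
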